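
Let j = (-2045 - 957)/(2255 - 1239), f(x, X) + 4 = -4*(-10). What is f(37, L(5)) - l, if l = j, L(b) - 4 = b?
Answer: 19789/508 ≈ 38.955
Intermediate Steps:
L(b) = 4 + b
f(x, X) = 36 (f(x, X) = -4 - 4*(-10) = -4 + 40 = 36)
j = -1501/508 (j = -3002/1016 = -3002*1/1016 = -1501/508 ≈ -2.9547)
l = -1501/508 ≈ -2.9547
f(37, L(5)) - l = 36 - 1*(-1501/508) = 36 + 1501/508 = 19789/508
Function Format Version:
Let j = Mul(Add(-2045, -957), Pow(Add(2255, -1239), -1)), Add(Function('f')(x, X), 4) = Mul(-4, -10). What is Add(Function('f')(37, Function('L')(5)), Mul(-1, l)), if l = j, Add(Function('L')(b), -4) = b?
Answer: Rational(19789, 508) ≈ 38.955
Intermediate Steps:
Function('L')(b) = Add(4, b)
Function('f')(x, X) = 36 (Function('f')(x, X) = Add(-4, Mul(-4, -10)) = Add(-4, 40) = 36)
j = Rational(-1501, 508) (j = Mul(-3002, Pow(1016, -1)) = Mul(-3002, Rational(1, 1016)) = Rational(-1501, 508) ≈ -2.9547)
l = Rational(-1501, 508) ≈ -2.9547
Add(Function('f')(37, Function('L')(5)), Mul(-1, l)) = Add(36, Mul(-1, Rational(-1501, 508))) = Add(36, Rational(1501, 508)) = Rational(19789, 508)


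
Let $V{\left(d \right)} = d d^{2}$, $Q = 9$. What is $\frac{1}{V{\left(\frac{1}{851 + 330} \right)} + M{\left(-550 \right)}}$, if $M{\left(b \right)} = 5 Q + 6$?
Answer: $\frac{1647212741}{84007849792} \approx 0.019608$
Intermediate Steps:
$M{\left(b \right)} = 51$ ($M{\left(b \right)} = 5 \cdot 9 + 6 = 45 + 6 = 51$)
$V{\left(d \right)} = d^{3}$
$\frac{1}{V{\left(\frac{1}{851 + 330} \right)} + M{\left(-550 \right)}} = \frac{1}{\left(\frac{1}{851 + 330}\right)^{3} + 51} = \frac{1}{\left(\frac{1}{1181}\right)^{3} + 51} = \frac{1}{\frac{1}{1647212741} + 51} = \frac{1}{\frac{84007849792}{1647212741}} = \frac{1647212741}{84007849792}$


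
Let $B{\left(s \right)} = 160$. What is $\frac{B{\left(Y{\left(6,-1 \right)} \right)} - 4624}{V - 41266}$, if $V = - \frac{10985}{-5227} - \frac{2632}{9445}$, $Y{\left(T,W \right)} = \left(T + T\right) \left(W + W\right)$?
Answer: $\frac{24487031440}{226352419681} \approx 0.10818$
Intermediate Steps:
$Y{\left(T,W \right)} = 4 T W$ ($Y{\left(T,W \right)} = 2 T 2 W = 4 T W$)
$V = \frac{89995861}{49369015}$ ($V = \left(-10985\right) \left(- \frac{1}{5227}\right) - \frac{2632}{9445} = \frac{10985}{5227} - \frac{2632}{9445} = \frac{89995861}{49369015} \approx 1.8229$)
$\frac{B{\left(Y{\left(6,-1 \right)} \right)} - 4624}{V - 41266} = \frac{160 - 4624}{\frac{89995861}{49369015} - 41266} = - \frac{4464}{- \frac{2037171777129}{49369015}} = \left(-4464\right) \left(- \frac{49369015}{2037171777129}\right) = \frac{24487031440}{226352419681}$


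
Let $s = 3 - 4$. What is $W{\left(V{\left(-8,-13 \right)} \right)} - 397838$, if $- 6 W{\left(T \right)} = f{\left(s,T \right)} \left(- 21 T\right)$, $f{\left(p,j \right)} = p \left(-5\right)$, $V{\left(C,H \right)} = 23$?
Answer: $- \frac{794871}{2} \approx -3.9744 \cdot 10^{5}$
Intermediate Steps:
$s = -1$ ($s = 3 - 4 = -1$)
$f{\left(p,j \right)} = - 5 p$
$W{\left(T \right)} = \frac{35 T}{2}$ ($W{\left(T \right)} = - \frac{\left(-5\right) \left(-1\right) \left(- 21 T\right)}{6} = - \frac{5 \left(- 21 T\right)}{6} = - \frac{\left(-105\right) T}{6} = \frac{35 T}{2}$)
$W{\left(V{\left(-8,-13 \right)} \right)} - 397838 = \frac{35}{2} \cdot 23 - 397838 = \frac{805}{2} - 397838 = - \frac{794871}{2}$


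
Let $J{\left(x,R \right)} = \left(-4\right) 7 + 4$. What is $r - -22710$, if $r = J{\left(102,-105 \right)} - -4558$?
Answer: $27244$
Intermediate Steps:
$J{\left(x,R \right)} = -24$ ($J{\left(x,R \right)} = -28 + 4 = -24$)
$r = 4534$ ($r = -24 - -4558 = -24 + 4558 = 4534$)
$r - -22710 = 4534 - -22710 = 4534 + 22710 = 27244$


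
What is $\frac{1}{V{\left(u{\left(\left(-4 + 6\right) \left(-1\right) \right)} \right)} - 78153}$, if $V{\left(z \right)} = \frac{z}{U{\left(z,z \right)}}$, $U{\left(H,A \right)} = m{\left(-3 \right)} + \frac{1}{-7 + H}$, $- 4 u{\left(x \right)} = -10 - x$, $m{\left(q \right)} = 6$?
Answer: $- \frac{29}{2266427} \approx -1.2795 \cdot 10^{-5}$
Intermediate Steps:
$u{\left(x \right)} = \frac{5}{2} + \frac{x}{4}$ ($u{\left(x \right)} = - \frac{-10 - x}{4} = \frac{5}{2} + \frac{x}{4}$)
$U{\left(H,A \right)} = 6 + \frac{1}{-7 + H}$
$V{\left(z \right)} = \frac{z \left(-7 + z\right)}{-41 + 6 z}$ ($V{\left(z \right)} = \frac{z}{\frac{1}{-7 + z} \left(-41 + 6 z\right)} = z \frac{-7 + z}{-41 + 6 z} = \frac{z \left(-7 + z\right)}{-41 + 6 z}$)
$\frac{1}{V{\left(u{\left(\left(-4 + 6\right) \left(-1\right) \right)} \right)} - 78153} = \frac{1}{\frac{\left(\frac{5}{2} + \frac{\left(-4 + 6\right) \left(-1\right)}{4}\right) \left(-7 + \left(\frac{5}{2} + \frac{\left(-4 + 6\right) \left(-1\right)}{4}\right)\right)}{-41 + 6 \left(\frac{5}{2} + \frac{\left(-4 + 6\right) \left(-1\right)}{4}\right)} - 78153} = \frac{1}{\frac{\left(\frac{5}{2} + \frac{2 \left(-1\right)}{4}\right) \left(-7 + \left(\frac{5}{2} + \frac{2 \left(-1\right)}{4}\right)\right)}{-41 + 6 \left(\frac{5}{2} + \frac{2 \left(-1\right)}{4}\right)} - 78153} = \frac{1}{\frac{\left(\frac{5}{2} + \frac{1}{4} \left(-2\right)\right) \left(-7 + \left(\frac{5}{2} + \frac{1}{4} \left(-2\right)\right)\right)}{-41 + 6 \left(\frac{5}{2} + \frac{1}{4} \left(-2\right)\right)} - 78153} = \frac{1}{\frac{\left(\frac{5}{2} - \frac{1}{2}\right) \left(-7 + \left(\frac{5}{2} - \frac{1}{2}\right)\right)}{-41 + 6 \left(\frac{5}{2} - \frac{1}{2}\right)} - 78153} = \frac{1}{\frac{2 \left(-7 + 2\right)}{-41 + 6 \cdot 2} - 78153} = \frac{1}{2 \frac{1}{-41 + 12} \left(-5\right) - 78153} = \frac{1}{2 \frac{1}{-29} \left(-5\right) - 78153} = \frac{1}{2 \left(- \frac{1}{29}\right) \left(-5\right) - 78153} = \frac{1}{\frac{10}{29} - 78153} = \frac{1}{- \frac{2266427}{29}} = - \frac{29}{2266427}$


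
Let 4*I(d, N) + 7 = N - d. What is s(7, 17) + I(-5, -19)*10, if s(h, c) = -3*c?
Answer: -207/2 ≈ -103.50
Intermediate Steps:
I(d, N) = -7/4 - d/4 + N/4 (I(d, N) = -7/4 + (N - d)/4 = -7/4 + (-d/4 + N/4) = -7/4 - d/4 + N/4)
s(7, 17) + I(-5, -19)*10 = -3*17 + (-7/4 - ¼*(-5) + (¼)*(-19))*10 = -51 + (-7/4 + 5/4 - 19/4)*10 = -51 - 21/4*10 = -51 - 105/2 = -207/2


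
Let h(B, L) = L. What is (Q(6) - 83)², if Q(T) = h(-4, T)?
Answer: 5929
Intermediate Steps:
Q(T) = T
(Q(6) - 83)² = (6 - 83)² = (-77)² = 5929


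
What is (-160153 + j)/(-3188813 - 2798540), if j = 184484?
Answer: -24331/5987353 ≈ -0.0040637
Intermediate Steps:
(-160153 + j)/(-3188813 - 2798540) = (-160153 + 184484)/(-3188813 - 2798540) = 24331/(-5987353) = 24331*(-1/5987353) = -24331/5987353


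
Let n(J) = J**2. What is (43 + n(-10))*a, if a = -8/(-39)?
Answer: 88/3 ≈ 29.333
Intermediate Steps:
a = 8/39 (a = -8*(-1/39) = 8/39 ≈ 0.20513)
(43 + n(-10))*a = (43 + (-10)**2)*(8/39) = (43 + 100)*(8/39) = 143*(8/39) = 88/3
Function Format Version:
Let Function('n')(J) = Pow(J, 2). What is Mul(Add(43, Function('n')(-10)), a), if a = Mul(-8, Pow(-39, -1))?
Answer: Rational(88, 3) ≈ 29.333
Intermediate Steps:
a = Rational(8, 39) (a = Mul(-8, Rational(-1, 39)) = Rational(8, 39) ≈ 0.20513)
Mul(Add(43, Function('n')(-10)), a) = Mul(Add(43, Pow(-10, 2)), Rational(8, 39)) = Mul(Add(43, 100), Rational(8, 39)) = Mul(143, Rational(8, 39)) = Rational(88, 3)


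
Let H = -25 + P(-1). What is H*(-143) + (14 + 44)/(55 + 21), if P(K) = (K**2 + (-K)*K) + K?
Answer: 141313/38 ≈ 3718.8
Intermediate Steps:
P(K) = K (P(K) = (K**2 - K**2) + K = 0 + K = K)
H = -26 (H = -25 - 1 = -26)
H*(-143) + (14 + 44)/(55 + 21) = -26*(-143) + (14 + 44)/(55 + 21) = 3718 + 58/76 = 3718 + 58*(1/76) = 3718 + 29/38 = 141313/38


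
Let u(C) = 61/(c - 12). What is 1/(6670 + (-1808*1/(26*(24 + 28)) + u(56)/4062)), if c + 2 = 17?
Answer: 2059434/13733681053 ≈ 0.00014996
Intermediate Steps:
c = 15 (c = -2 + 17 = 15)
u(C) = 61/3 (u(C) = 61/(15 - 12) = 61/3)
1/(6670 + (-1808*1/(26*(24 + 28)) + u(56)/4062)) = 1/(6670 + (-1808*1/(26*(24 + 28)) + (61/3)/4062)) = 1/(6670 + (-1808/(26*52) + (61/3)*(1/4062))) = 1/(6670 + (-1808/1352 + 61/12186)) = 1/(6670 + (-1808*1/1352 + 61/12186)) = 1/(6670 + (-226/169 + 61/12186)) = 1/(6670 - 2743727/2059434) = 1/(13733681053/2059434) = 2059434/13733681053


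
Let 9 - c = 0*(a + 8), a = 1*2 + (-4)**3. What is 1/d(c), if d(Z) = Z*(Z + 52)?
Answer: 1/549 ≈ 0.0018215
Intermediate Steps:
a = -62 (a = 2 - 64 = -62)
c = 9 (c = 9 - 0*(-62 + 8) = 9 - 0*(-54) = 9 - 1*0 = 9 + 0 = 9)
d(Z) = Z*(52 + Z)
1/d(c) = 1/(9*(52 + 9)) = 1/(9*61) = 1/549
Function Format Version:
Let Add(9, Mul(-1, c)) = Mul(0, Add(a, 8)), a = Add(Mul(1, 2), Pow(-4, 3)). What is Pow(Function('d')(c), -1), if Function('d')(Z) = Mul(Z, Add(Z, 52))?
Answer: Rational(1, 549) ≈ 0.0018215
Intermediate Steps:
a = -62 (a = Add(2, -64) = -62)
c = 9 (c = Add(9, Mul(-1, Mul(0, Add(-62, 8)))) = Add(9, Mul(-1, Mul(0, -54))) = Add(9, Mul(-1, 0)) = Add(9, 0) = 9)
Function('d')(Z) = Mul(Z, Add(52, Z))
Pow(Function('d')(c), -1) = Pow(Mul(9, Add(52, 9)), -1) = Pow(Mul(9, 61), -1) = Pow(549, -1) = Rational(1, 549)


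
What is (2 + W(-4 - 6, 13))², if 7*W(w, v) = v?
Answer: 729/49 ≈ 14.878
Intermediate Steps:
W(w, v) = v/7
(2 + W(-4 - 6, 13))² = (2 + (⅐)*13)² = (2 + 13/7)² = (27/7)² = 729/49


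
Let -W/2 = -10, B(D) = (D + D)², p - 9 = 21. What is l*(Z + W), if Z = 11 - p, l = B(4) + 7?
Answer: 71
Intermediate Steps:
p = 30 (p = 9 + 21 = 30)
B(D) = 4*D² (B(D) = (2*D)² = 4*D²)
l = 71 (l = 4*4² + 7 = 4*16 + 7 = 64 + 7 = 71)
W = 20 (W = -2*(-10) = 20)
Z = -19 (Z = 11 - 1*30 = 11 - 30 = -19)
l*(Z + W) = 71*(-19 + 20) = 71*1 = 71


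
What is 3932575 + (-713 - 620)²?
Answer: 5709464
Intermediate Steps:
3932575 + (-713 - 620)² = 3932575 + (-1333)² = 3932575 + 1776889 = 5709464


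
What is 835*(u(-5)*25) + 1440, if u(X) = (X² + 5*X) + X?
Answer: -102935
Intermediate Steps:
u(X) = X² + 6*X
835*(u(-5)*25) + 1440 = 835*(-5*(6 - 5)*25) + 1440 = 835*(-5*1*25) + 1440 = 835*(-5*25) + 1440 = 835*(-125) + 1440 = -104375 + 1440 = -102935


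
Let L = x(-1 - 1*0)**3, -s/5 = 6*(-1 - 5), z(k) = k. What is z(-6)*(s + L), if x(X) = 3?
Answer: -1242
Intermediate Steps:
s = 180 (s = -30*(-1 - 5) = -30*(-6) = -5*(-36) = 180)
L = 27 (L = 3**3 = 27)
z(-6)*(s + L) = -6*(180 + 27) = -6*207 = -1242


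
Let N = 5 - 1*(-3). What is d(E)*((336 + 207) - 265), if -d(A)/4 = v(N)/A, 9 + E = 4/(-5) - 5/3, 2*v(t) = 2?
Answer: 4170/43 ≈ 96.977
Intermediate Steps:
N = 8 (N = 5 + 3 = 8)
v(t) = 1 (v(t) = (1/2)*2 = 1)
E = -172/15 (E = -9 + (4/(-5) - 5/3) = -9 + (4*(-1/5) - 5*1/3) = -9 + (-4/5 - 5/3) = -9 - 37/15 = -172/15 ≈ -11.467)
d(A) = -4/A
d(E)*((336 + 207) - 265) = (-4/(-172/15))*((336 + 207) - 265) = (-4*(-15/172))*(543 - 265) = (15/43)*278 = 4170/43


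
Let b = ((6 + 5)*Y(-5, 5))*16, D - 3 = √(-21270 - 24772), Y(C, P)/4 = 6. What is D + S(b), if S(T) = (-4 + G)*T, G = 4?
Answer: 3 + I*√46042 ≈ 3.0 + 214.57*I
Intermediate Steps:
Y(C, P) = 24 (Y(C, P) = 4*6 = 24)
D = 3 + I*√46042 (D = 3 + √(-21270 - 24772) = 3 + √(-46042) = 3 + I*√46042 ≈ 3.0 + 214.57*I)
b = 4224 (b = ((6 + 5)*24)*16 = (11*24)*16 = 264*16 = 4224)
S(T) = 0 (S(T) = (-4 + 4)*T = 0*T = 0)
D + S(b) = (3 + I*√46042) + 0 = 3 + I*√46042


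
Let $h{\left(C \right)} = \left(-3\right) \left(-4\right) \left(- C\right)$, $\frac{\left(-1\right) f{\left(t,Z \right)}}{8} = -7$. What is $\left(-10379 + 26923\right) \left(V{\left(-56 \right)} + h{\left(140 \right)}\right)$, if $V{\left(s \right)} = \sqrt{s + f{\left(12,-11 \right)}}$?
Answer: $-27793920$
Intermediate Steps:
$f{\left(t,Z \right)} = 56$ ($f{\left(t,Z \right)} = \left(-8\right) \left(-7\right) = 56$)
$V{\left(s \right)} = \sqrt{56 + s}$ ($V{\left(s \right)} = \sqrt{s + 56} = \sqrt{56 + s}$)
$h{\left(C \right)} = - 12 C$ ($h{\left(C \right)} = 12 \left(- C\right) = - 12 C$)
$\left(-10379 + 26923\right) \left(V{\left(-56 \right)} + h{\left(140 \right)}\right) = \left(-10379 + 26923\right) \left(\sqrt{56 - 56} - 1680\right) = 16544 \left(\sqrt{0} - 1680\right) = 16544 \left(0 - 1680\right) = 16544 \left(-1680\right) = -27793920$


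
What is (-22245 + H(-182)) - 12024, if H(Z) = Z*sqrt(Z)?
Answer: -34269 - 182*I*sqrt(182) ≈ -34269.0 - 2455.3*I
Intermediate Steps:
H(Z) = Z**(3/2)
(-22245 + H(-182)) - 12024 = (-22245 + (-182)**(3/2)) - 12024 = (-22245 - 182*I*sqrt(182)) - 12024 = -34269 - 182*I*sqrt(182)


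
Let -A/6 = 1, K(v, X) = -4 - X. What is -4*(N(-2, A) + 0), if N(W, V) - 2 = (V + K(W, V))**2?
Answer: -72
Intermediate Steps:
A = -6 (A = -6*1 = -6)
N(W, V) = 18 (N(W, V) = 2 + (V + (-4 - V))**2 = 2 + (-4)**2 = 2 + 16 = 18)
-4*(N(-2, A) + 0) = -4*(18 + 0) = -4*18 = -72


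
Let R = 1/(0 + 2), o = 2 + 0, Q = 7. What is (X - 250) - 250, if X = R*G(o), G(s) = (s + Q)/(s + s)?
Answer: -3991/8 ≈ -498.88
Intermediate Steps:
o = 2
G(s) = (7 + s)/(2*s) (G(s) = (s + 7)/(s + s) = (7 + s)/((2*s)) = (7 + s)*(1/(2*s)) = (7 + s)/(2*s))
R = 1/2 ≈ 0.50000
X = 9/8 (X = ((1/2)*(7 + 2)/2)/2 = ((1/2)*(1/2)*9)/2 = (1/2)*(9/4) = 9/8 ≈ 1.1250)
(X - 250) - 250 = (9/8 - 250) - 250 = -1991/8 - 250 = -3991/8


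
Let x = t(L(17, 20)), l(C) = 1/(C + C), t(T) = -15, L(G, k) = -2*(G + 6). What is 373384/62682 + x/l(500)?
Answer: -469928308/31341 ≈ -14994.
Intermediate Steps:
L(G, k) = -12 - 2*G (L(G, k) = -2*(6 + G) = -12 - 2*G)
l(C) = 1/(2*C)
x = -15
373384/62682 + x/l(500) = 373384/62682 - 15/((½)/500) = 373384*(1/62682) - 15/((½)*(1/500)) = 186692/31341 - 15/1/1000 = 186692/31341 - 15*1000 = 186692/31341 - 15000 = -469928308/31341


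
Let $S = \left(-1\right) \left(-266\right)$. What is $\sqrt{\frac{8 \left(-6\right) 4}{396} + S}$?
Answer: $\frac{\sqrt{289146}}{33} \approx 16.295$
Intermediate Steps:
$S = 266$
$\sqrt{\frac{8 \left(-6\right) 4}{396} + S} = \sqrt{\frac{8 \left(-6\right) 4}{396} + 266} = \sqrt{\left(-48\right) 4 \cdot \frac{1}{396} + 266} = \sqrt{\left(-192\right) \frac{1}{396} + 266} = \sqrt{- \frac{16}{33} + 266} = \sqrt{\frac{8762}{33}} = \frac{\sqrt{289146}}{33}$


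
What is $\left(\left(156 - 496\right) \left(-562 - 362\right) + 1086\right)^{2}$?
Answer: $99380040516$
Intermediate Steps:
$\left(\left(156 - 496\right) \left(-562 - 362\right) + 1086\right)^{2} = \left(\left(-340\right) \left(-924\right) + 1086\right)^{2} = \left(314160 + 1086\right)^{2} = 315246^{2} = 99380040516$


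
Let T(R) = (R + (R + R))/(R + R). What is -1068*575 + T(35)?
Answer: -1228197/2 ≈ -6.1410e+5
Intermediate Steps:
T(R) = 3/2 (T(R) = (R + 2*R)/((2*R)) = (3*R)*(1/(2*R)) = 3/2)
-1068*575 + T(35) = -1068*575 + 3/2 = -614100 + 3/2 = -1228197/2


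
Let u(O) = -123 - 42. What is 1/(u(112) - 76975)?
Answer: -1/77140 ≈ -1.2963e-5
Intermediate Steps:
u(O) = -165
1/(u(112) - 76975) = 1/(-165 - 76975) = 1/(-77140) = -1/77140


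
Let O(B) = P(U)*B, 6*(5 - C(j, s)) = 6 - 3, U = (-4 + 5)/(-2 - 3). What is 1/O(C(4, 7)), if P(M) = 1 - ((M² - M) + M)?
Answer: 25/108 ≈ 0.23148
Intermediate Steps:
U = -⅕ (U = 1/(-5) = 1*(-⅕) = -⅕ ≈ -0.20000)
P(M) = 1 - M²
C(j, s) = 9/2 (C(j, s) = 5 - (6 - 3)/6 = 5 - ⅙*3 = 5 - ½ = 9/2)
O(B) = 24*B/25 (O(B) = (1 - (-⅕)²)*B = (1 - 1*1/25)*B = (1 - 1/25)*B = 24*B/25)
1/O(C(4, 7)) = 1/((24/25)*(9/2)) = 1/(108/25) = 25/108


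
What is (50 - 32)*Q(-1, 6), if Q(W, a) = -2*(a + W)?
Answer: -180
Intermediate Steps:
Q(W, a) = -2*W - 2*a (Q(W, a) = -2*(W + a) = -2*W - 2*a)
(50 - 32)*Q(-1, 6) = (50 - 32)*(-2*(-1) - 2*6) = 18*(2 - 12) = 18*(-10) = -180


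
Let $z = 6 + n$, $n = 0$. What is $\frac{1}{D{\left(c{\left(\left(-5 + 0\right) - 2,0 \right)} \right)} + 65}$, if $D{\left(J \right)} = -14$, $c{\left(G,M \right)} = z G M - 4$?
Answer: $\frac{1}{51} \approx 0.019608$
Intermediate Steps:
$z = 6$ ($z = 6 + 0 = 6$)
$c{\left(G,M \right)} = -4 + 6 G M$ ($c{\left(G,M \right)} = 6 G M - 4 = -4 + 6 G M$)
$\frac{1}{D{\left(c{\left(\left(-5 + 0\right) - 2,0 \right)} \right)} + 65} = \frac{1}{-14 + 65} = \frac{1}{51}$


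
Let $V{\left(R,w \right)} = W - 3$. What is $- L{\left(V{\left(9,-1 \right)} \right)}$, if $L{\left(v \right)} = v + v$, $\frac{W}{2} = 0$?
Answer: $6$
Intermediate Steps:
$W = 0$ ($W = 2 \cdot 0 = 0$)
$V{\left(R,w \right)} = -3$ ($V{\left(R,w \right)} = 0 - 3 = -3$)
$L{\left(v \right)} = 2 v$
$- L{\left(V{\left(9,-1 \right)} \right)} = - 2 \left(-3\right) = \left(-1\right) \left(-6\right) = 6$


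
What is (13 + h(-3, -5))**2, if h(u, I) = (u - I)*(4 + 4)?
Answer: 841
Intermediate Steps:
h(u, I) = -8*I + 8*u (h(u, I) = (u - I)*8 = -8*I + 8*u)
(13 + h(-3, -5))**2 = (13 + (-8*(-5) + 8*(-3)))**2 = (13 + (40 - 24))**2 = (13 + 16)**2 = 29**2 = 841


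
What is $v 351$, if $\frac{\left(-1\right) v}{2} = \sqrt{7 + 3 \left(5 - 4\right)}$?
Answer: $- 702 \sqrt{10} \approx -2219.9$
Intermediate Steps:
$v = - 2 \sqrt{10}$ ($v = - 2 \sqrt{7 + 3 \left(5 - 4\right)} = - 2 \sqrt{7 + 3 \cdot 1} = - 2 \sqrt{7 + 3} = - 2 \sqrt{10} \approx -6.3246$)
$v 351 = - 2 \sqrt{10} \cdot 351 = - 702 \sqrt{10}$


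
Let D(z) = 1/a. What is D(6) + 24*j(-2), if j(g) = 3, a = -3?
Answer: 215/3 ≈ 71.667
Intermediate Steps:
D(z) = -⅓ (D(z) = 1/(-3) = -⅓)
D(6) + 24*j(-2) = -⅓ + 24*3 = -⅓ + 72 = 215/3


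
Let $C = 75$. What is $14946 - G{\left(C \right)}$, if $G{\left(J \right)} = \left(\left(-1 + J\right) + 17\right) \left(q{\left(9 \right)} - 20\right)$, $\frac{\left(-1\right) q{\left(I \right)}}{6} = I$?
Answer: $21680$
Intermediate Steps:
$q{\left(I \right)} = - 6 I$
$G{\left(J \right)} = -1184 - 74 J$ ($G{\left(J \right)} = \left(\left(-1 + J\right) + 17\right) \left(\left(-6\right) 9 - 20\right) = \left(16 + J\right) \left(-54 - 20\right) = \left(16 + J\right) \left(-74\right) = -1184 - 74 J$)
$14946 - G{\left(C \right)} = 14946 - \left(-1184 - 5550\right) = 14946 - -6734 = 14946 + 6734 = 21680$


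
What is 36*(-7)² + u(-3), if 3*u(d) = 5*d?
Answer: 1759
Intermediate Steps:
u(d) = 5*d/3 (u(d) = (5*d)/3 = 5*d/3)
36*(-7)² + u(-3) = 36*(-7)² + (5/3)*(-3) = 36*49 - 5 = 1764 - 5 = 1759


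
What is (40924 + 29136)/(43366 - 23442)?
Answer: 17515/4981 ≈ 3.5164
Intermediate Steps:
(40924 + 29136)/(43366 - 23442) = 70060/19924 = 70060*(1/19924) = 17515/4981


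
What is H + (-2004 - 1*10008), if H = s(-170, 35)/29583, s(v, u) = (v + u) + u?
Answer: -355351096/29583 ≈ -12012.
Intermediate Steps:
s(v, u) = v + 2*u (s(v, u) = (u + v) + u = v + 2*u)
H = -100/29583 (H = (-170 + 2*35)/29583 = (-170 + 70)*(1/29583) = -100*1/29583 = -100/29583 ≈ -0.0033803)
H + (-2004 - 1*10008) = -100/29583 + (-2004 - 1*10008) = -100/29583 + (-2004 - 10008) = -100/29583 - 12012 = -355351096/29583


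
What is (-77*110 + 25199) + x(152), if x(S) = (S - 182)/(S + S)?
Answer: 2542793/152 ≈ 16729.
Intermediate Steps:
x(S) = (-182 + S)/(2*S) (x(S) = (-182 + S)/((2*S)) = (-182 + S)*(1/(2*S)) = (-182 + S)/(2*S))
(-77*110 + 25199) + x(152) = (-77*110 + 25199) + (½)*(-182 + 152)/152 = (-8470 + 25199) + (½)*(1/152)*(-30) = 16729 - 15/152 = 2542793/152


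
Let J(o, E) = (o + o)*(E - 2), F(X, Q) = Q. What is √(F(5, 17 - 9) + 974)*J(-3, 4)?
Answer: -12*√982 ≈ -376.04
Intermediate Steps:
J(o, E) = 2*o*(-2 + E) (J(o, E) = (2*o)*(-2 + E) = 2*o*(-2 + E))
√(F(5, 17 - 9) + 974)*J(-3, 4) = √((17 - 9) + 974)*(2*(-3)*(-2 + 4)) = √(8 + 974)*(2*(-3)*2) = √982*(-12) = -12*√982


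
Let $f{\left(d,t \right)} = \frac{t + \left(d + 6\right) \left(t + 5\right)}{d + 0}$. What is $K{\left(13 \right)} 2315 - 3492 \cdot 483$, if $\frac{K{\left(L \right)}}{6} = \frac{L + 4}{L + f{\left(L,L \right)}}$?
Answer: $- \frac{440363787}{262} \approx -1.6808 \cdot 10^{6}$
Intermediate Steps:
$f{\left(d,t \right)} = \frac{t + \left(5 + t\right) \left(6 + d\right)}{d}$ ($f{\left(d,t \right)} = \frac{t + \left(6 + d\right) \left(5 + t\right)}{d} = \frac{t + \left(5 + t\right) \left(6 + d\right)}{d}$)
$K{\left(L \right)} = \frac{6 \left(4 + L\right)}{L + \frac{30 + 7 L + L \left(5 + L\right)}{L}}$ ($K{\left(L \right)} = 6 \frac{L + 4}{L + \frac{30 + 7 L + L \left(5 + L\right)}{L}} = 6 \frac{4 + L}{L + \frac{30 + 7 L + L \left(5 + L\right)}{L}} = \frac{6 \left(4 + L\right)}{L + \frac{30 + 7 L + L \left(5 + L\right)}{L}}$)
$K{\left(13 \right)} 2315 - 3492 \cdot 483 = 3 \cdot 13 \frac{1}{15 + 13^{2} + 6 \cdot 13} \left(4 + 13\right) 2315 - 3492 \cdot 483 = 3 \cdot 13 \frac{1}{15 + 169 + 78} \cdot 17 \cdot 2315 - 1686636 = 3 \cdot 13 \cdot \frac{1}{262} \cdot 17 \cdot 2315 - 1686636 = \frac{663}{262} \cdot 2315 - 1686636 = \frac{1534845}{262} - 1686636 = - \frac{440363787}{262}$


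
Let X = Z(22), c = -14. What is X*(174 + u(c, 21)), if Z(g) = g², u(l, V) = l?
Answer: 77440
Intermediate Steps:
X = 484 (X = 22² = 484)
X*(174 + u(c, 21)) = 484*(174 - 14) = 484*160 = 77440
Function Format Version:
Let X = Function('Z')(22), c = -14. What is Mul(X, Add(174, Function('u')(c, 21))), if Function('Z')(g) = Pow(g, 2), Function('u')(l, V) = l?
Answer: 77440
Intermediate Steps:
X = 484 (X = Pow(22, 2) = 484)
Mul(X, Add(174, Function('u')(c, 21))) = Mul(484, Add(174, -14)) = Mul(484, 160) = 77440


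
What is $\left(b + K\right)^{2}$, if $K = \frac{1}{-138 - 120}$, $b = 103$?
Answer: $\frac{706124329}{66564} \approx 10608.0$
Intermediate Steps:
$K = - \frac{1}{258}$ ($K = \frac{1}{-258} = - \frac{1}{258} \approx -0.003876$)
$\left(b + K\right)^{2} = \left(103 - \frac{1}{258}\right)^{2} = \left(\frac{26573}{258}\right)^{2} = \frac{706124329}{66564}$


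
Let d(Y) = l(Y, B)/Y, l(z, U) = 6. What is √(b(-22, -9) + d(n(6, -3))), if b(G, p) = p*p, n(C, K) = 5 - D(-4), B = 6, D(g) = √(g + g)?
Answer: √3*√((137 - 54*I*√2)/(5 - 2*I*√2)) ≈ 9.0504 + 0.028411*I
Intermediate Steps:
D(g) = √2*√g (D(g) = √(2*g) = √2*√g)
n(C, K) = 5 - 2*I*√2 (n(C, K) = 5 - √2*√(-4) = 5 - √2*2*I = 5 - 2*I*√2)
d(Y) = 6/Y
b(G, p) = p²
√(b(-22, -9) + d(n(6, -3))) = √((-9)² + 6/(5 - 2*I*√2)) = √(81 + 6/(5 - 2*I*√2))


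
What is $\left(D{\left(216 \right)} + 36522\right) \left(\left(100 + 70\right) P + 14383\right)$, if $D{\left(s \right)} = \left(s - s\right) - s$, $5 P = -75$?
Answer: $429608898$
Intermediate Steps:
$P = -15$ ($P = \frac{1}{5} \left(-75\right) = -15$)
$D{\left(s \right)} = - s$ ($D{\left(s \right)} = 0 - s = - s$)
$\left(D{\left(216 \right)} + 36522\right) \left(\left(100 + 70\right) P + 14383\right) = \left(\left(-1\right) 216 + 36522\right) \left(\left(100 + 70\right) \left(-15\right) + 14383\right) = \left(-216 + 36522\right) \left(170 \left(-15\right) + 14383\right) = 36306 \left(-2550 + 14383\right) = 36306 \cdot 11833 = 429608898$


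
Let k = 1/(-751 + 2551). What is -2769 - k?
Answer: -4984201/1800 ≈ -2769.0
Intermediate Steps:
k = 1/1800 ≈ 0.00055556
-2769 - k = -2769 - 1*1/1800 = -2769 - 1/1800 = -4984201/1800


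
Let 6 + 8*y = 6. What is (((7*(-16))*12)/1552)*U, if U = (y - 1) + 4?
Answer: -252/97 ≈ -2.5979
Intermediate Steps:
y = 0 (y = -3/4 + (1/8)*6 = -3/4 + 3/4 = 0)
U = 3 (U = (0 - 1) + 4 = -1 + 4 = 3)
(((7*(-16))*12)/1552)*U = (((7*(-16))*12)/1552)*3 = (-112*12*(1/1552))*3 = -1344*1/1552*3 = -84/97*3 = -252/97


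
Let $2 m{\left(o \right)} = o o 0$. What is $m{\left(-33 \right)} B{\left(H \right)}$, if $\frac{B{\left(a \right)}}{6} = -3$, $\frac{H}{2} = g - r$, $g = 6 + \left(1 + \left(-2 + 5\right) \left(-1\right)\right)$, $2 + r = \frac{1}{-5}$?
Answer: $0$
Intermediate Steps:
$m{\left(o \right)} = 0$ ($m{\left(o \right)} = \frac{o o 0}{2} = \frac{o^{2} \cdot 0}{2} = \frac{1}{2} \cdot 0 = 0$)
$r = - \frac{11}{5}$ ($r = -2 + \frac{1}{-5} = -2 - \frac{1}{5} = - \frac{11}{5} \approx -2.2$)
$g = 4$ ($g = 6 + \left(1 + 3 \left(-1\right)\right) = 6 + \left(1 - 3\right) = 6 - 2 = 4$)
$H = \frac{62}{5}$ ($H = 2 \left(4 - - \frac{11}{5}\right) = 2 \left(4 + \frac{11}{5}\right) = 2 \cdot \frac{31}{5} = \frac{62}{5} \approx 12.4$)
$B{\left(a \right)} = -18$ ($B{\left(a \right)} = 6 \left(-3\right) = -18$)
$m{\left(-33 \right)} B{\left(H \right)} = 0 \left(-18\right) = 0$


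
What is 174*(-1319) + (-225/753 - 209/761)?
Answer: -43838280100/191011 ≈ -2.2951e+5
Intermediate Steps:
174*(-1319) + (-225/753 - 209/761) = -229506 + (-225*1/753 - 209*1/761) = -229506 + (-75/251 - 209/761) = -229506 - 109534/191011 = -43838280100/191011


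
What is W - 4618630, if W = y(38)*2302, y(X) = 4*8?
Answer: -4544966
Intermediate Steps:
y(X) = 32
W = 73664 (W = 32*2302 = 73664)
W - 4618630 = 73664 - 4618630 = -4544966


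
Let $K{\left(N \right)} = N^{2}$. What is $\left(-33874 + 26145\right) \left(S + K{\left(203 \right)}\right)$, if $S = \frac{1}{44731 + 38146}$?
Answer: $- \frac{26396685934326}{82877} \approx -3.185 \cdot 10^{8}$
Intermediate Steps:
$S = \frac{1}{82877} \approx 1.2066 \cdot 10^{-5}$
$\left(-33874 + 26145\right) \left(S + K{\left(203 \right)}\right) = \left(-33874 + 26145\right) \left(\frac{1}{82877} + 203^{2}\right) = - 7729 \left(\frac{1}{82877} + 41209\right) = \left(-7729\right) \frac{3415278294}{82877} = - \frac{26396685934326}{82877}$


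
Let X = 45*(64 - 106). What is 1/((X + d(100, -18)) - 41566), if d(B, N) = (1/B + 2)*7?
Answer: -100/4344193 ≈ -2.3019e-5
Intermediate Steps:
d(B, N) = 14 + 7/B (d(B, N) = (2 + 1/B)*7 = 14 + 7/B)
X = -1890 (X = 45*(-42) = -1890)
1/((X + d(100, -18)) - 41566) = 1/((-1890 + (14 + 7/100)) - 41566) = 1/((-1890 + 1407/100) - 41566) = 1/(-187593/100 - 41566) = 1/(-4344193/100) = -100/4344193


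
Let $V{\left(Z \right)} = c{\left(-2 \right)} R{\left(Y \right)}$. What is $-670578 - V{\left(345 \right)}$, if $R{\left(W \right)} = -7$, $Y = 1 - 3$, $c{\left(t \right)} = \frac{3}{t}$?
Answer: $- \frac{1341177}{2} \approx -6.7059 \cdot 10^{5}$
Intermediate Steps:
$Y = -2$ ($Y = 1 - 3 = -2$)
$V{\left(Z \right)} = \frac{21}{2}$ ($V{\left(Z \right)} = \frac{3}{-2} \left(-7\right) = 3 \left(- \frac{1}{2}\right) \left(-7\right) = \left(- \frac{3}{2}\right) \left(-7\right) = \frac{21}{2}$)
$-670578 - V{\left(345 \right)} = -670578 - \frac{21}{2} = - \frac{1341177}{2}$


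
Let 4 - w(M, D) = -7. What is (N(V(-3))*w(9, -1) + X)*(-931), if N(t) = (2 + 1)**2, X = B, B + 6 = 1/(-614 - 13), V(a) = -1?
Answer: -2857190/33 ≈ -86582.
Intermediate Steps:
B = -3763/627 (B = -6 + 1/(-614 - 13) = -6 + 1/(-627) = -6 - 1/627 = -3763/627 ≈ -6.0016)
X = -3763/627 ≈ -6.0016
w(M, D) = 11 (w(M, D) = 4 - 1*(-7) = 4 + 7 = 11)
N(t) = 9 (N(t) = 3**2 = 9)
(N(V(-3))*w(9, -1) + X)*(-931) = (9*11 - 3763/627)*(-931) = (99 - 3763/627)*(-931) = (58310/627)*(-931) = -2857190/33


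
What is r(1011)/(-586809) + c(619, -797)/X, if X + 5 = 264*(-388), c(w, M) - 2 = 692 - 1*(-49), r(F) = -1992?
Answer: -77314861/20036984511 ≈ -0.0038586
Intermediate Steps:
c(w, M) = 743 (c(w, M) = 2 + (692 - 1*(-49)) = 2 + (692 + 49) = 2 + 741 = 743)
X = -102437 (X = -5 + 264*(-388) = -5 - 102432 = -102437)
r(1011)/(-586809) + c(619, -797)/X = -1992/(-586809) + 743/(-102437) = -1992*(-1/586809) + 743*(-1/102437) = 664/195603 - 743/102437 = -77314861/20036984511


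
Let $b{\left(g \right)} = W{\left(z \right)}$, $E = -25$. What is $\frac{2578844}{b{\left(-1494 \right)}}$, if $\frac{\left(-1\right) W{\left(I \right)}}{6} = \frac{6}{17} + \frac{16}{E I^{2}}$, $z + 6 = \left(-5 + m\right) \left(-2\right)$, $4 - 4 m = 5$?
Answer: $- \frac{7398058725}{5531} \approx -1.3376 \cdot 10^{6}$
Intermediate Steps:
$m = - \frac{1}{4}$ ($m = 1 - \frac{5}{4} = - \frac{1}{4} \approx -0.25$)
$z = \frac{9}{2}$ ($z = -6 + \left(-5 - \frac{1}{4}\right) \left(-2\right) = -6 - - \frac{21}{2} = -6 + \frac{21}{2} = \frac{9}{2} \approx 4.5$)
$W{\left(I \right)} = - \frac{36}{17} + \frac{96}{25 I^{2}}$ ($W{\left(I \right)} = - 6 \left(\frac{6}{17} + \frac{16}{\left(-25\right) I^{2}}\right) = - 6 \left(6 \cdot \frac{1}{17} + 16 \left(- \frac{1}{25 I^{2}}\right)\right) = - 6 \left(\frac{6}{17} - \frac{16}{25 I^{2}}\right) = - \frac{36}{17} + \frac{96}{25 I^{2}}$)
$b{\left(g \right)} = - \frac{22124}{11475}$ ($b{\left(g \right)} = - \frac{36}{17} + \frac{96}{25 \cdot \frac{81}{4}} = - \frac{36}{17} + \frac{96}{25} \cdot \frac{4}{81} = - \frac{36}{17} + \frac{128}{675} = - \frac{22124}{11475}$)
$\frac{2578844}{b{\left(-1494 \right)}} = \frac{2578844}{- \frac{22124}{11475}} = 2578844 \left(- \frac{11475}{22124}\right) = - \frac{7398058725}{5531}$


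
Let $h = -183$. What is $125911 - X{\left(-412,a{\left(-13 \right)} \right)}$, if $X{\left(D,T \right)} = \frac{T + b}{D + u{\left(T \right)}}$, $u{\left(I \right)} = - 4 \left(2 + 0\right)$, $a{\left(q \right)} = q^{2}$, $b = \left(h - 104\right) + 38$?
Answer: $\frac{2644127}{21} \approx 1.2591 \cdot 10^{5}$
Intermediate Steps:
$b = -249$ ($b = \left(-183 - 104\right) + 38 = -287 + 38 = -249$)
$u{\left(I \right)} = -8$ ($u{\left(I \right)} = \left(-4\right) 2 = -8$)
$X{\left(D,T \right)} = \frac{-249 + T}{-8 + D}$ ($X{\left(D,T \right)} = \frac{T - 249}{D - 8} = \frac{-249 + T}{-8 + D}$)
$125911 - X{\left(-412,a{\left(-13 \right)} \right)} = 125911 - \frac{-249 + \left(-13\right)^{2}}{-8 - 412} = 125911 - \frac{-249 + 169}{-420} = 125911 - \left(- \frac{1}{420}\right) \left(-80\right) = 125911 - \frac{4}{21} = \frac{2644127}{21}$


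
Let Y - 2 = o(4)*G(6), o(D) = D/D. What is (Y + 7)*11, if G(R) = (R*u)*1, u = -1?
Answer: 33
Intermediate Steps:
o(D) = 1
G(R) = -R (G(R) = (R*(-1))*1 = -R*1 = -R)
Y = -4 (Y = 2 + 1*(-1*6) = 2 + 1*(-6) = 2 - 6 = -4)
(Y + 7)*11 = (-4 + 7)*11 = 3*11 = 33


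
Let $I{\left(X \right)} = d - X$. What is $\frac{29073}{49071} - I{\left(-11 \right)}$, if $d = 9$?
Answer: $- \frac{28859}{1487} \approx -19.408$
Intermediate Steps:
$I{\left(X \right)} = 9 - X$
$\frac{29073}{49071} - I{\left(-11 \right)} = \frac{29073}{49071} - \left(9 - -11\right) = 29073 \cdot \frac{1}{49071} - \left(9 + 11\right) = \frac{881}{1487} - 20 = - \frac{28859}{1487}$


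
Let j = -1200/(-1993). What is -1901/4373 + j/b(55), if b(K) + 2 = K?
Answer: -195553129/461915617 ≈ -0.42335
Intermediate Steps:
j = 1200/1993 (j = -1200*(-1/1993) = 1200/1993 ≈ 0.60211)
b(K) = -2 + K
-1901/4373 + j/b(55) = -1901/4373 + 1200/(1993*(-2 + 55)) = -1901*1/4373 + (1200/1993)/53 = -1901/4373 + (1200/1993)*(1/53) = -1901/4373 + 1200/105629 = -195553129/461915617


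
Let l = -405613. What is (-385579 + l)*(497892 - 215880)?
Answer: -223125638304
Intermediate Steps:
(-385579 + l)*(497892 - 215880) = (-385579 - 405613)*(497892 - 215880) = -791192*282012 = -223125638304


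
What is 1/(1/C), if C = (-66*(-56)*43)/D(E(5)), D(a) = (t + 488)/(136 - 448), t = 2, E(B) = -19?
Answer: -3541824/35 ≈ -1.0120e+5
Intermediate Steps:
D(a) = -245/156 (D(a) = (2 + 488)/(136 - 448) = 490/(-312) = 490*(-1/312) = -245/156)
C = -3541824/35 (C = (-66*(-56)*43)/(-245/156) = (3696*43)*(-156/245) = 158928*(-156/245) = -3541824/35 ≈ -1.0120e+5)
1/(1/C) = 1/(1/(-3541824/35)) = 1/(-35/3541824) = -3541824/35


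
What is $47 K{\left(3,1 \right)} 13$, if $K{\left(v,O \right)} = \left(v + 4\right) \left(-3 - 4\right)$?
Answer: $-29939$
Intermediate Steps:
$K{\left(v,O \right)} = -28 - 7 v$ ($K{\left(v,O \right)} = \left(4 + v\right) \left(-7\right) = -28 - 7 v$)
$47 K{\left(3,1 \right)} 13 = 47 \left(-28 - 21\right) 13 = 47 \left(-49\right) 13 = \left(-2303\right) 13 = -29939$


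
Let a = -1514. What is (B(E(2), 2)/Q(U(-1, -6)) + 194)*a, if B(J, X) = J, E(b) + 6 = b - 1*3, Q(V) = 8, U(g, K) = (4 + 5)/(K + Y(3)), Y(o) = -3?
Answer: -1169565/4 ≈ -2.9239e+5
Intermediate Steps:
U(g, K) = 9/(-3 + K) (U(g, K) = (4 + 5)/(K - 3) = 9/(-3 + K))
E(b) = -9 + b (E(b) = -6 + (b - 1*3) = -6 + (b - 3) = -6 + (-3 + b) = -9 + b)
(B(E(2), 2)/Q(U(-1, -6)) + 194)*a = ((-9 + 2)/8 + 194)*(-1514) = (-7*⅛ + 194)*(-1514) = (-7/8 + 194)*(-1514) = (1545/8)*(-1514) = -1169565/4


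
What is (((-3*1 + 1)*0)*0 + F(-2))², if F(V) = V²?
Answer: 16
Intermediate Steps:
(((-3*1 + 1)*0)*0 + F(-2))² = (((-3*1 + 1)*0)*0 + (-2)²)² = (((-3 + 1)*0)*0 + 4)² = (-2*0*0 + 4)² = (0*0 + 4)² = (0 + 4)² = 4² = 16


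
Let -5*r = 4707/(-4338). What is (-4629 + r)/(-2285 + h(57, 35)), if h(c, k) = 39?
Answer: 11155367/5412860 ≈ 2.0609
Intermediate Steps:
r = 523/2410 (r = -4707/(5*(-4338)) = -4707*(-1)/(5*4338) = -⅕*(-523/482) = 523/2410 ≈ 0.21701)
(-4629 + r)/(-2285 + h(57, 35)) = (-4629 + 523/2410)/(-2285 + 39) = -11155367/2410/(-2246) = -11155367/2410*(-1/2246) = 11155367/5412860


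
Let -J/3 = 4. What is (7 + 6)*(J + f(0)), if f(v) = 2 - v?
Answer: -130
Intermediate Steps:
J = -12 (J = -3*4 = -12)
(7 + 6)*(J + f(0)) = (7 + 6)*(-12 + (2 - 1*0)) = 13*(-12 + (2 + 0)) = 13*(-12 + 2) = 13*(-10) = -130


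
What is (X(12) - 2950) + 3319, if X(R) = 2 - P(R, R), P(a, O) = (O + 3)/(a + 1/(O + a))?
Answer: 106859/289 ≈ 369.75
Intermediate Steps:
P(a, O) = (3 + O)/(a + 1/(O + a))
X(R) = 2 - (2*R**2 + 6*R)/(1 + 2*R**2) (X(R) = 2 - (R**2 + 3*R + 3*R + R*R)/(1 + R**2 + R*R) = 2 - (R**2 + 3*R + 3*R + R**2)/(1 + R**2 + R**2) = 2 - (2*R**2 + 6*R)/(1 + 2*R**2))
(X(12) - 2950) + 3319 = (2*(1 + 12**2 - 3*12)/(1 + 2*12**2) - 2950) + 3319 = (2*(1 + 144 - 36)/(1 + 2*144) - 2950) + 3319 = (2*109/(1 + 288) - 2950) + 3319 = (2*109/289 - 2950) + 3319 = (2*(1/289)*109 - 2950) + 3319 = (218/289 - 2950) + 3319 = -852332/289 + 3319 = 106859/289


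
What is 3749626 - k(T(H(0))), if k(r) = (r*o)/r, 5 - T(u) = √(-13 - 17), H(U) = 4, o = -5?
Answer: 3749631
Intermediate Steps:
T(u) = 5 - I*√30 (T(u) = 5 - √(-13 - 17) = 5 - √(-30) = 5 - I*√30)
k(r) = -5 (k(r) = (r*(-5))/r = (-5*r)/r = -5)
3749626 - k(T(H(0))) = 3749626 - 1*(-5) = 3749626 + 5 = 3749631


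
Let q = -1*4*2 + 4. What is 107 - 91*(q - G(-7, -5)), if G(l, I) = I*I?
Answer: 2746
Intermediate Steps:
G(l, I) = I²
q = -4 (q = -4*2 + 4 = -8 + 4 = -4)
107 - 91*(q - G(-7, -5)) = 107 - 91*(-4 - 1*(-5)²) = 107 - 91*(-4 - 1*25) = 107 - 91*(-4 - 25) = 107 - 91*(-29) = 107 + 2639 = 2746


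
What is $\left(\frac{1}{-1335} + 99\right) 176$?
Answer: $\frac{23260864}{1335} \approx 17424.0$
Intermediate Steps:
$\left(\frac{1}{-1335} + 99\right) 176 = \left(- \frac{1}{1335} + 99\right) 176 = \frac{132164}{1335} \cdot 176 = \frac{23260864}{1335}$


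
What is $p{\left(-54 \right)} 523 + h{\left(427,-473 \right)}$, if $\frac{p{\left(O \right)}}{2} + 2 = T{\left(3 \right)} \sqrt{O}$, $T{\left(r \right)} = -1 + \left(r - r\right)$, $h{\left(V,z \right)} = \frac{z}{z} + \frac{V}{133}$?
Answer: $- \frac{39668}{19} - 3138 i \sqrt{6} \approx -2087.8 - 7686.5 i$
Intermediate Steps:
$h{\left(V,z \right)} = 1 + \frac{V}{133}$ ($h{\left(V,z \right)} = 1 + V \frac{1}{133} = 1 + \frac{V}{133}$)
$T{\left(r \right)} = -1$ ($T{\left(r \right)} = -1 + 0 = -1$)
$p{\left(O \right)} = -4 - 2 \sqrt{O}$ ($p{\left(O \right)} = -4 + 2 \left(- \sqrt{O}\right) = -4 - 2 \sqrt{O}$)
$p{\left(-54 \right)} 523 + h{\left(427,-473 \right)} = \left(-4 - 2 \sqrt{-54}\right) 523 + \left(1 + \frac{1}{133} \cdot 427\right) = \left(-4 - 2 \cdot 3 i \sqrt{6}\right) 523 + \left(1 + \frac{61}{19}\right) = \left(-4 - 6 i \sqrt{6}\right) 523 + \frac{80}{19} = \left(-2092 - 3138 i \sqrt{6}\right) + \frac{80}{19} = - \frac{39668}{19} - 3138 i \sqrt{6}$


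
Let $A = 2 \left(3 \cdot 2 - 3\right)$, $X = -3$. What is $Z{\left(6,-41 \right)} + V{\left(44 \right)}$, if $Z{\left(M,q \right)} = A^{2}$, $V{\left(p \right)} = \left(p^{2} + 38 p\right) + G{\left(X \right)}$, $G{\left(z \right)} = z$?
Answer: $3641$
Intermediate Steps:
$V{\left(p \right)} = -3 + p^{2} + 38 p$ ($V{\left(p \right)} = \left(p^{2} + 38 p\right) - 3 = -3 + p^{2} + 38 p$)
$A = 6$ ($A = 2 \left(6 - 3\right) = 2 \cdot 3 = 6$)
$Z{\left(M,q \right)} = 36$ ($Z{\left(M,q \right)} = 6^{2} = 36$)
$Z{\left(6,-41 \right)} + V{\left(44 \right)} = 36 + \left(-3 + 44^{2} + 38 \cdot 44\right) = 36 + \left(-3 + 1936 + 1672\right) = 36 + 3605 = 3641$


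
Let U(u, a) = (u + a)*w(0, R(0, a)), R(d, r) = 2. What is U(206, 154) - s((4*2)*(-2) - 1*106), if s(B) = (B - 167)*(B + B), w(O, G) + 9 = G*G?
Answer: -72316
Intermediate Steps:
w(O, G) = -9 + G**2 (w(O, G) = -9 + G*G = -9 + G**2)
s(B) = 2*B*(-167 + B) (s(B) = (-167 + B)*(2*B) = 2*B*(-167 + B))
U(u, a) = -5*a - 5*u (U(u, a) = (u + a)*(-9 + 2**2) = (a + u)*(-9 + 4) = (a + u)*(-5) = -5*a - 5*u)
U(206, 154) - s((4*2)*(-2) - 1*106) = (-5*154 - 5*206) - 2*((4*2)*(-2) - 1*106)*(-167 + ((4*2)*(-2) - 1*106)) = (-770 - 1030) - 2*(8*(-2) - 106)*(-167 + (8*(-2) - 106)) = -1800 - 2*(-16 - 106)*(-167 + (-16 - 106)) = -1800 - 2*(-122)*(-167 - 122) = -1800 - 2*(-122)*(-289) = -1800 - 1*70516 = -1800 - 70516 = -72316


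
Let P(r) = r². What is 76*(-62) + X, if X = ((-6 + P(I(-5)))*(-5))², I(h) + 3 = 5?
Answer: -4612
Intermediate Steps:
I(h) = 2 (I(h) = -3 + 5 = 2)
X = 100 (X = ((-6 + 2²)*(-5))² = ((-6 + 4)*(-5))² = (-2*(-5))² = 10² = 100)
76*(-62) + X = 76*(-62) + 100 = -4712 + 100 = -4612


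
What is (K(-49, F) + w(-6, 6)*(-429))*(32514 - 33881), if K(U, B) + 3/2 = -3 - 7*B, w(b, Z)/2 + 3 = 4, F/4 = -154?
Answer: -9430933/2 ≈ -4.7155e+6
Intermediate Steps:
F = -616 (F = 4*(-154) = -616)
w(b, Z) = 2 (w(b, Z) = -6 + 2*4 = -6 + 8 = 2)
K(U, B) = -9/2 - 7*B (K(U, B) = -3/2 + (-3 - 7*B) = -9/2 - 7*B)
(K(-49, F) + w(-6, 6)*(-429))*(32514 - 33881) = ((-9/2 - 7*(-616)) + 2*(-429))*(32514 - 33881) = ((-9/2 + 4312) - 858)*(-1367) = (8615/2 - 858)*(-1367) = (6899/2)*(-1367) = -9430933/2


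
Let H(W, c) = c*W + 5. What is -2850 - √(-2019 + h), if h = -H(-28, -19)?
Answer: -2850 - 6*I*√71 ≈ -2850.0 - 50.557*I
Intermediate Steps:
H(W, c) = 5 + W*c (H(W, c) = W*c + 5 = 5 + W*c)
h = -537 (h = -(5 - 28*(-19)) = -(5 + 532) = -1*537 = -537)
-2850 - √(-2019 + h) = -2850 - √(-2019 - 537) = -2850 - √(-2556) = -2850 - 6*I*√71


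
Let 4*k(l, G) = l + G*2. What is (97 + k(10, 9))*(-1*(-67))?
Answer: 6968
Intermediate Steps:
k(l, G) = G/2 + l/4 (k(l, G) = (l + G*2)/4 = (l + 2*G)/4 = G/2 + l/4)
(97 + k(10, 9))*(-1*(-67)) = (97 + ((1/2)*9 + (1/4)*10))*(-1*(-67)) = (97 + (9/2 + 5/2))*67 = (97 + 7)*67 = 104*67 = 6968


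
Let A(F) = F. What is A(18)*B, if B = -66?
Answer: -1188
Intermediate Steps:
A(18)*B = 18*(-66) = -1188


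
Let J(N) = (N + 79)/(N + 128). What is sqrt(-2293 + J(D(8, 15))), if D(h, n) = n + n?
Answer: I*sqrt(57225230)/158 ≈ 47.878*I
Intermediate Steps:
D(h, n) = 2*n
J(N) = (79 + N)/(128 + N)
sqrt(-2293 + J(D(8, 15))) = sqrt(-2293 + (79 + 2*15)/(128 + 2*15)) = sqrt(-2293 + (79 + 30)/(128 + 30)) = sqrt(-2293 + 109/158) = sqrt(-362185/158) = I*sqrt(57225230)/158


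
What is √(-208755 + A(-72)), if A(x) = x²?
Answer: 3*I*√22619 ≈ 451.19*I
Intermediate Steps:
√(-208755 + A(-72)) = √(-208755 + (-72)²) = √(-208755 + 5184) = √(-203571) = 3*I*√22619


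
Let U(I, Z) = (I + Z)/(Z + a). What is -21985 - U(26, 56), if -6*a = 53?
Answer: -6222247/283 ≈ -21987.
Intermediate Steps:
a = -53/6 (a = -1/6*53 = -53/6 ≈ -8.8333)
U(I, Z) = (I + Z)/(-53/6 + Z) (U(I, Z) = (I + Z)/(Z - 53/6) = (I + Z)/(-53/6 + Z))
-21985 - U(26, 56) = -21985 - 6*(26 + 56)/(-53 + 6*56) = -21985 - 6*82/(-53 + 336) = -21985 - 6*82/283 = -21985 - 1*492/283 = -21985 - 492/283 = -6222247/283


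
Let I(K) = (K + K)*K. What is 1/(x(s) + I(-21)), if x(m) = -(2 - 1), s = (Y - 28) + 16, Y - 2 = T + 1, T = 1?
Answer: 1/881 ≈ 0.0011351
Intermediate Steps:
Y = 4 (Y = 2 + (1 + 1) = 2 + 2 = 4)
I(K) = 2*K² (I(K) = (2*K)*K = 2*K²)
s = -8 (s = (4 - 28) + 16 = -24 + 16 = -8)
x(m) = -1 (x(m) = -1*1 = -1)
1/(x(s) + I(-21)) = 1/(-1 + 2*(-21)²) = 1/(-1 + 2*441) = 1/(-1 + 882) = 1/881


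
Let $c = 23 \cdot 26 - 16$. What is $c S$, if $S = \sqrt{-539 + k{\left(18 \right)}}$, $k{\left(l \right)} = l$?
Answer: $582 i \sqrt{521} \approx 13284.0 i$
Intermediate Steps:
$c = 582$ ($c = 598 - 16 = 582$)
$S = i \sqrt{521}$ ($S = \sqrt{-539 + 18} = \sqrt{-521} = i \sqrt{521} \approx 22.825 i$)
$c S = 582 i \sqrt{521}$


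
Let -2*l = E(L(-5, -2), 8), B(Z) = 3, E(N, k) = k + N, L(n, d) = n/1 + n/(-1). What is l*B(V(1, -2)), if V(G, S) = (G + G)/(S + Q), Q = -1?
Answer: -12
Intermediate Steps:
L(n, d) = 0 (L(n, d) = n*1 + n*(-1) = n - n = 0)
E(N, k) = N + k
V(G, S) = 2*G/(-1 + S) (V(G, S) = (G + G)/(S - 1) = (2*G)/(-1 + S) = 2*G/(-1 + S))
l = -4 (l = -(0 + 8)/2 = -1/2*8 = -4)
l*B(V(1, -2)) = -4*3 = -12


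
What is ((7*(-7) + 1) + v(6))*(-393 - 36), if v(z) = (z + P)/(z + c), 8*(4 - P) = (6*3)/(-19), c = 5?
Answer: 1535001/76 ≈ 20197.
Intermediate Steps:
P = 313/76 (P = 4 - 6*3/(8*(-19)) = 4 - 9*(-1)/(4*19) = 4 - ⅛*(-18/19) = 4 + 9/76 = 313/76 ≈ 4.1184)
v(z) = (313/76 + z)/(5 + z) (v(z) = (z + 313/76)/(z + 5) = (313/76 + z)/(5 + z))
((7*(-7) + 1) + v(6))*(-393 - 36) = ((7*(-7) + 1) + (313/76 + 6)/(5 + 6))*(-393 - 36) = ((-49 + 1) + (769/76)/11)*(-429) = (-48 + (1/11)*(769/76))*(-429) = (-48 + 769/836)*(-429) = -39359/836*(-429) = 1535001/76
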